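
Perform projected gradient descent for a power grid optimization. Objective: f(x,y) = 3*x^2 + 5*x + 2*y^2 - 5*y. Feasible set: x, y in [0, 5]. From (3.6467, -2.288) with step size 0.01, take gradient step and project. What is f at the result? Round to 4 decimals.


Step 1: Compute gradient at (3.6467, -2.288).
grad_x = 2*3*3.6467 + 5 = 26.8802
grad_y = 2*2*-2.288 - 5 = -14.152
Step 2: Gradient step.
x_raw = 3.6467 - 0.01*26.8802 = 3.3779
y_raw = -2.288 - 0.01*-14.152 = -2.1465
Step 3: Project onto [0, 5].
x_proj = clip(3.3779) = 3.3779
y_proj = clip(-2.1465) = 0.0
Step 4: Evaluate f.
f(3.3779, 0.0) = 51.1201


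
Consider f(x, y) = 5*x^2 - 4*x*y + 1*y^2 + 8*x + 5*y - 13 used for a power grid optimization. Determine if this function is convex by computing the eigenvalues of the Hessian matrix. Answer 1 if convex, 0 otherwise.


The Hessian of f(x,y) = 5*x^2 - 4*x*y + 1*y^2 + 8*x + 5*y - 13 is:
H = [[10, -4], [-4, 2]]
Trace = 10 + 2 = 12
Determinant = 10*2 - (-4)^2 = 4
Discriminant = (12)^2 - 4*4 = 128.0
Eigenvalues: lambda_1 = 0.3431, lambda_2 = 11.6569
The function is convex.

1


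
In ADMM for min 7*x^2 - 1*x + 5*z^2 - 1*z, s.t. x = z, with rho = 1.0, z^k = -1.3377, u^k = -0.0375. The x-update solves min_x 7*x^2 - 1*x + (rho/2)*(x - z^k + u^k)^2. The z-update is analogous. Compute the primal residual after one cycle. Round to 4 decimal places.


ADMM iteration with rho = 1.0, z^k = -1.3377, u^k = -0.0375
Step 1: x-update.
Minimize 7*x^2 - 1*x + (1.0/2)*(x + 1.3377 - 0.0375)^2
FOC: (2*7 + 1.0)*x = 1 + 1.0*(-1.3377 + 0.0375)
x^{k+1} = -0.02
Step 2: z-update.
Minimize 5*z^2 - 1*z + (1.0/2)*(-0.02 - z - 0.0375)^2
FOC: (2*5 + 1.0)*z = 1 + 1.0*(-0.02 - 0.0375)
z^{k+1} = 0.0857
Step 3: u-update.
u^{k+1} = -0.0375 - 0.02 - 0.0857 = -0.1432
Step 4: Primal residual = |-0.02 - 0.0857| = 0.1057


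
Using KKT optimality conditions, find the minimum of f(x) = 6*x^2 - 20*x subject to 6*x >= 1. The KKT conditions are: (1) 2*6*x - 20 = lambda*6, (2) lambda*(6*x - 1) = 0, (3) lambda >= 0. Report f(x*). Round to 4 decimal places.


Step 1: Try lambda = 0 (constraint inactive).
Stationarity: 2*6*x - 20 = 0
x* = 20/(2*6) = 5/3 = 1.6667 (rounded; the exact value 5/3 is used below)
Check constraint: 6*1.6667 = 10.0002 >= 1 -- satisfied.
Step 2: Compute optimal value.
f(x*) = 6*(5/3)^2 - 20*(5/3) = -16.6667


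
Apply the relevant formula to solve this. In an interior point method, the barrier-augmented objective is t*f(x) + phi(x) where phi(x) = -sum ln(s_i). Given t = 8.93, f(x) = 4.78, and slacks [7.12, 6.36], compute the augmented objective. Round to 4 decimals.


Step 1: Compute log-barrier.
ln values: [1.9629, 1.85]
phi = -(1.9629 + 1.85) = -3.8129
Step 2: Compute augmented objective.
t*f(x) = 8.93*4.78 = 42.6854
Total = 42.6854 - 3.8129 = 38.8725


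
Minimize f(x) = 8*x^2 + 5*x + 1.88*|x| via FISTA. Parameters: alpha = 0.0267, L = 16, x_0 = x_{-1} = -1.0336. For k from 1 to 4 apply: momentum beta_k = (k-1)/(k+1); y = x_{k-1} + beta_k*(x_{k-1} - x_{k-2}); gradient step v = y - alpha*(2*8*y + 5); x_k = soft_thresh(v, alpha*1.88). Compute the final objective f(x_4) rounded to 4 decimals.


FISTA on f(x) = 8*x^2 + 5*x + 1.88*|x|
L = 16, alpha = 0.0267
Iteration 1: beta = 0.0, y = -1.0336 + 0.0*(-1.0336 + 1.0336) = -1.0336
  grad(y) = -11.5376, v = y - alpha*grad = -0.7255
  prox(v) = soft_thresh(-0.7255, 0.0502) = -0.6754
Iteration 2: beta = 0.3333, y = -0.6754 + 0.3333*(-0.6754 + 1.0336) = -0.5559
  grad(y) = -3.8949, v = y - alpha*grad = -0.4519
  prox(v) = soft_thresh(-0.4519, 0.0502) = -0.4017
Iteration 3: beta = 0.5, y = -0.4017 + 0.5*(-0.4017 + 0.6754) = -0.2649
  grad(y) = 0.761, v = y - alpha*grad = -0.2853
  prox(v) = soft_thresh(-0.2853, 0.0502) = -0.2351
Iteration 4: beta = 0.6, y = -0.2351 + 0.6*(-0.2351 + 0.4017) = -0.1351
  grad(y) = 2.8392, v = y - alpha*grad = -0.2109
  prox(v) = soft_thresh(-0.2109, 0.0502) = -0.1607
f(x_4) = 8*(-0.1607)^2 + 5*(-0.1607) + 1.88*|-0.1607| = -0.2948


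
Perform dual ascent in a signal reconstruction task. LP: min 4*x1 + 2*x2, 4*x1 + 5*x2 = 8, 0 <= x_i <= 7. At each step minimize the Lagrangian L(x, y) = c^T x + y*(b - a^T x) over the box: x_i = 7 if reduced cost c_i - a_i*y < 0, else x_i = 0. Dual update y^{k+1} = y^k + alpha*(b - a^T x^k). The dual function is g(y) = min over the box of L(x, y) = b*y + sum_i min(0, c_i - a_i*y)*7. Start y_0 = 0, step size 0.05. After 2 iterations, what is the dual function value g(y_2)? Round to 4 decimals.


Dual ascent for LP: min 4*x1 + 2*x2, 4*x1 + 5*x2 = 8, 0 <= x_i <= 7
Step 1: y^k = 0.0, reduced costs: (4.0, 2.0)
  x^k = (0.0, 0.0), subgradient = b - a^T x = 8.0
  y^{k+1} = 0.0 + 0.05*8.0 = 0.4
Step 2: y^k = 0.4, reduced costs: (2.4, 0.0)
  x^k = (0.0, 0.0), subgradient = b - a^T x = 8.0
  y^{k+1} = 0.4 + 0.05*8.0 = 0.8
Dual objective at y_2 = 0.8: reduced costs (0.8, -2.0), box minimizer x = (0.0, 7.0)
g(y_2) = b*y + (c1 - a1*y)*x1 + (c2 - a2*y)*x2 = 8*0.8 + 0.8*0.0 + (-2.0)*7.0 = 6.4 + 0.0 - 14.0 = -7.6


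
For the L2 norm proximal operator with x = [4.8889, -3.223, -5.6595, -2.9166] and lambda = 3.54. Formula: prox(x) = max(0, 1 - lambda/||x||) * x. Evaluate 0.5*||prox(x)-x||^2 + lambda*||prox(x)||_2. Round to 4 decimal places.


Step 1: Compute ||x||.
||x|| = 8.6502
Step 2: Compute scaling factor.
scale = max(0, 1 - 3.54/8.6502) = 0.5908
Step 3: prox(x) = [2.8882, -1.904, -3.3434, -1.723]
||prox(x)|| = 5.1102
Step 4: Proximal objective.
0.5*||prox-x||^2 = 6.2658
lambda*||prox|| = 18.0901
Total = 24.3558


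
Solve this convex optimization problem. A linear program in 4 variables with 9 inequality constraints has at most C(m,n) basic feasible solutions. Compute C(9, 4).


Each vertex corresponds to some choice of n active constraints out of m, so the number of vertices is at most C(m, n) = m! / (n!(m-n)!).
m = 9, n = 4
Numerator: 9 * 8 * 7 * 6
Denominator: 4! = 24
C(9, 4) = 126


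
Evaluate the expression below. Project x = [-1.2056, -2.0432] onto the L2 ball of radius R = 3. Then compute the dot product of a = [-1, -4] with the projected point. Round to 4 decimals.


Step 1: Compute ||x|| (intermediates to 6 decimals).
||x|| = sqrt((-1.2056)^2 + (-2.0432)^2) = 2.37237
Step 2: Project.
Since ||x|| <= R, proj = x (no scaling needed).
proj(x) = [-1.2056, -2.0432]
Step 3: Dot product.
a^T * proj(x) = -1*(-1.2056) - 4*(-2.0432) = 9.3784


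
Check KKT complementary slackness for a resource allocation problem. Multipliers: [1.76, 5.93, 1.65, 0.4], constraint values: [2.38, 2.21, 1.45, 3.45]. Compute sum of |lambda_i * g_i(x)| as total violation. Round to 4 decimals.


KKT complementary slackness check:
lambda_1 * g_1 = 1.76 * 2.38 = 4.1888
lambda_2 * g_2 = 5.93 * 2.21 = 13.1053
lambda_3 * g_3 = 1.65 * 1.45 = 2.3925
lambda_4 * g_4 = 0.4 * 3.45 = 1.38
Total violation = 4.1888 + 13.1053 + 2.3925 + 1.38 = 21.0666


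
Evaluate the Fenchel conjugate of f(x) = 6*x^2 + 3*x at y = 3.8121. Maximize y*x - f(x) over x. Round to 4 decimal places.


f*(y) = sup_x {y*x - a*x^2 - b*x} = sup_x {(y-b)*x - a*x^2}
FOC: (y - b) - 2a*x = 0 => x* = (y - b)/(2a)
x* = (3.8121 - 3)/(2*6) = 0.0677
f*(3.8121) = (y-b)^2/(4a) = (3.8121 - 3)^2/(4*6)
= 0.6595/24 = 0.0275


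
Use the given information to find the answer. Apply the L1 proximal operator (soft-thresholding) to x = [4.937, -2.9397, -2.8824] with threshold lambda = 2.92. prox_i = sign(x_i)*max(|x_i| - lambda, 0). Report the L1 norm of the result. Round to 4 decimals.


Soft-thresholding with lambda = 2.92:
prox(4.937) = sign(4.937)*max(|4.937| - 2.92, 0) = 2.017
prox(-2.9397) = sign(-2.9397)*max(|-2.9397| - 2.92, 0) = -0.0197
prox(-2.8824) = sign(-2.8824)*max(|-2.8824| - 2.92, 0) = 0.0
prox(x) = [2.017, -0.0197, 0.0]
||prox(x)||_1 = 2.017 + 0.0197 + 0.0 = 2.0367


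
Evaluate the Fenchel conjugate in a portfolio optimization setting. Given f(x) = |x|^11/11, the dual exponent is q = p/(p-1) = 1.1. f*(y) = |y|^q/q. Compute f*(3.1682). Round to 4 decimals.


The conjugate exponent q satisfies 1/p + 1/q = 1.
p = 11, so q = 11/(11 - 1) = 1.1
|y|^q = 3.1682^1.1 = 3.5554
f*(3.1682) = 3.5554 / 1.1 = 3.2322


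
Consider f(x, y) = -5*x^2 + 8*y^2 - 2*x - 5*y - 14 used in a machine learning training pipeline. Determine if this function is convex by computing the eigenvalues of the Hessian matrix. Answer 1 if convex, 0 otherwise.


The Hessian of f(x,y) = -5*x^2 + 8*y^2 - 2*x - 5*y - 14 is:
H = [[-10, 0], [0, 16]]
Trace = -10 + 16 = 6
Determinant = -10*16 - (0)^2 = -160
Discriminant = (6)^2 - 4*-160 = 676.0
Eigenvalues: lambda_1 = -10.0, lambda_2 = 16.0
The function is not convex.

0


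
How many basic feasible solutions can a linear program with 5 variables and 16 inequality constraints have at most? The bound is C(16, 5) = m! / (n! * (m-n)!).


Each vertex corresponds to some choice of n active constraints out of m, so the number of vertices is at most C(m, n) = m! / (n!(m-n)!).
m = 16, n = 5
Numerator: 16 * 15 * 14 * 13 * 12
Denominator: 5! = 120
C(16, 5) = 4368


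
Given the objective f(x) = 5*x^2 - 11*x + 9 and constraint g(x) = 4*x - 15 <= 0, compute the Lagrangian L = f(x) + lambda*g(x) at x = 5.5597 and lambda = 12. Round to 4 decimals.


Step 1: Evaluate f(x).
f(5.5597) = 5*5.5597^2 - 11*5.5597 + 9 = 102.3946
Step 2: Evaluate g(x).
g(5.5597) = 4*5.5597 - 15 = 7.2388
Step 3: Compute Lagrangian.
L = 102.3946 + 12*7.2388 = 189.2602


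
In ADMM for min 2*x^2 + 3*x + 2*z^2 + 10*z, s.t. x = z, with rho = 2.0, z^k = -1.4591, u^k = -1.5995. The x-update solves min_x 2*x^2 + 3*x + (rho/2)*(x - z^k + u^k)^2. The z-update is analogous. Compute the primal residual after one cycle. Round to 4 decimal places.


ADMM iteration with rho = 2.0, z^k = -1.4591, u^k = -1.5995
Step 1: x-update.
Minimize 2*x^2 + 3*x + (2.0/2)*(x + 1.4591 - 1.5995)^2
FOC: (2*2 + 2.0)*x = -3 + 2.0*(-1.4591 + 1.5995)
x^{k+1} = -0.4532
Step 2: z-update.
Minimize 2*z^2 + 10*z + (2.0/2)*(-0.4532 - z - 1.5995)^2
FOC: (2*2 + 2.0)*z = -10 + 2.0*(-0.4532 - 1.5995)
z^{k+1} = -2.3509
Step 3: u-update.
u^{k+1} = -1.5995 - 0.4532 + 2.3509 = 0.2982
Step 4: Primal residual = |-0.4532 + 2.3509| = 1.8977


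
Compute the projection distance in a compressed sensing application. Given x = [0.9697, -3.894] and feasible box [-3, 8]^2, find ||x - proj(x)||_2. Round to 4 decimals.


Project each component onto [-3, 8].
clip(0.9697) = 0.9697, clip(-3.894) = -3.0
Projection = [0.9697, -3.0]
Squared diffs: [0.0, 0.7992]
Distance = sqrt(0.7992) = 0.894


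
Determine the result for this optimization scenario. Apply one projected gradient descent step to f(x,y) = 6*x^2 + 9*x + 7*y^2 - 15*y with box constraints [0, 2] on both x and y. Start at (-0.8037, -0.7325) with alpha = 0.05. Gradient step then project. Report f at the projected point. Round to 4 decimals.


Step 1: Compute gradient at (-0.8037, -0.7325).
grad_x = 2*6*-0.8037 + 9 = -0.6444
grad_y = 2*7*-0.7325 - 15 = -25.255
Step 2: Gradient step.
x_raw = -0.8037 - 0.05*-0.6444 = -0.7715
y_raw = -0.7325 - 0.05*-25.255 = 0.5303
Step 3: Project onto [0, 2].
x_proj = clip(-0.7715) = 0.0
y_proj = clip(0.5303) = 0.5303
Step 4: Evaluate f.
f(0.0, 0.5303) = -5.9856


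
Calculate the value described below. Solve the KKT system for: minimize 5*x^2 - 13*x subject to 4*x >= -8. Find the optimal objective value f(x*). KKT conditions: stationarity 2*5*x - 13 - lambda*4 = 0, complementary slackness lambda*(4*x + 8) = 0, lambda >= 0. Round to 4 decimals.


Step 1: Try lambda = 0 (constraint inactive).
Stationarity: 2*5*x - 13 = 0
x* = 13/(2*5) = 1.3
Check constraint: 4*1.3 = 5.2 >= -8 -- satisfied.
Step 2: Compute optimal value.
f(x*) = 5*1.3^2 - 13*1.3 = -8.45


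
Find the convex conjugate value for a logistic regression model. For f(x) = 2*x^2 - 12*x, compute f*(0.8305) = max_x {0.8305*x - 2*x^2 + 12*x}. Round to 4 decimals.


f*(y) = sup_x {y*x - a*x^2 - b*x} = sup_x {(y-b)*x - a*x^2}
FOC: (y - b) - 2a*x = 0 => x* = (y - b)/(2a)
x* = (0.8305 + 12)/(2*2) = 3.2076
f*(0.8305) = (y-b)^2/(4a) = (0.8305 + 12)^2/(4*2)
= 164.6217/8 = 20.5777


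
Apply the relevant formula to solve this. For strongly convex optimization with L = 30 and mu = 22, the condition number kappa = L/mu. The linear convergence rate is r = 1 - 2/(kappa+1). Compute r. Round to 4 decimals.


Step 1: Compute the condition number.
kappa = L/mu = 30/22 = 1.3636
Step 2: Compute the convergence rate.
r = 1 - 2/(kappa + 1) = 1 - 2*mu/(L + mu) = (L - mu)/(L + mu) = 8/52 = 0.1538


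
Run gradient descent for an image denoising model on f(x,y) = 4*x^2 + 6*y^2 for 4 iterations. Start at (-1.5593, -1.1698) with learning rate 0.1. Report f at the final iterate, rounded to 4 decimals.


Gradient descent on f(x,y) = 4*x^2 + 6*y^2.
Starting point: (-1.5593, -1.1698), alpha = 0.1
Step 1: grad_x = 2*4*-1.5593 = -12.4744, grad_y = 2*6*-1.1698 = -14.0376
  x_1 = -1.5593 - 0.1*-12.4744 = -0.3119
  y_1 = -1.1698 - 0.1*-14.0376 = 0.234
Step 2: grad_x = 2*4*-0.3119 = -2.4949, grad_y = 2*6*0.234 = 2.8075
  x_2 = -0.3119 - 0.1*-2.4949 = -0.0624
  y_2 = 0.234 - 0.1*2.8075 = -0.0468
Step 3: grad_x = 2*4*-0.0624 = -0.499, grad_y = 2*6*-0.0468 = -0.5615
  x_3 = -0.0624 - 0.1*-0.499 = -0.0125
  y_3 = -0.0468 - 0.1*-0.5615 = 0.0094
Step 4: grad_x = 2*4*-0.0125 = -0.0998, grad_y = 2*6*0.0094 = 0.1123
  x_4 = -0.0125 - 0.1*-0.0998 = -0.0025
  y_4 = 0.0094 - 0.1*0.1123 = -0.0019
f(-0.0025, -0.0019) = 4*(-0.0025)^2 + 6*(-0.0019)^2 = 0.0


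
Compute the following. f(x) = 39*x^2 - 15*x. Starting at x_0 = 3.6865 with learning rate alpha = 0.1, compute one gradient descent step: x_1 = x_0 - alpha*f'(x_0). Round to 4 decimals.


We compute the gradient at x_0 and apply the update.
f'(x) = 78*x - 15
f'(3.6865) = 78*3.6865 - 15 = 272.547
x_1 = 3.6865 - 0.1*272.547 = -23.5682


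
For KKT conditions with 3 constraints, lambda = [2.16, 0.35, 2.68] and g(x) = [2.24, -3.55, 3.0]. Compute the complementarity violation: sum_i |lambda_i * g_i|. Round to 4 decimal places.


KKT complementary slackness check:
lambda_1 * g_1 = 2.16 * 2.24 = 4.8384
lambda_2 * g_2 = 0.35 * -3.55 = -1.2425
lambda_3 * g_3 = 2.68 * 3.0 = 8.04
Total violation = 4.8384 + 1.2425 + 8.04 = 14.1209


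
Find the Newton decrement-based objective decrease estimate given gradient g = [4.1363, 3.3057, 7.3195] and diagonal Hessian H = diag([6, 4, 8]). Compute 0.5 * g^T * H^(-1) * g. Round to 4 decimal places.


Step 1: H is diagonal, so H^(-1) * g = [0.6894, 0.8264, 0.9149].
Step 2: g^T H^(-1) g = sum_i g_i^2 / H_ii
  = (4.1363)^2/6 + (3.3057)^2/4 + (7.3195)^2/8
  = 2.8515 + 2.7319 + 6.6969 = 12.2803
Step 3: Objective decrease = 0.5 * g^T H^(-1) g = 6.1401


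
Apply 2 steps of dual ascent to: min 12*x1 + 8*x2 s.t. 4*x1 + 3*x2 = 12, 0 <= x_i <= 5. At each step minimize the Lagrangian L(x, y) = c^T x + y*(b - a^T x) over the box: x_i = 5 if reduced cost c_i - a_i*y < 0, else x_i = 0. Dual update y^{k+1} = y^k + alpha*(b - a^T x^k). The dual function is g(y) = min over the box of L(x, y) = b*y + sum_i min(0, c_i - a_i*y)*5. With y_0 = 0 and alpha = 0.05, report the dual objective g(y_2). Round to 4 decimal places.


Dual ascent for LP: min 12*x1 + 8*x2, 4*x1 + 3*x2 = 12, 0 <= x_i <= 5
Step 1: y^k = 0.0, reduced costs: (12.0, 8.0)
  x^k = (0.0, 0.0), subgradient = b - a^T x = 12.0
  y^{k+1} = 0.0 + 0.05*12.0 = 0.6
Step 2: y^k = 0.6, reduced costs: (9.6, 6.2)
  x^k = (0.0, 0.0), subgradient = b - a^T x = 12.0
  y^{k+1} = 0.6 + 0.05*12.0 = 1.2
Dual objective at y_2 = 1.2: reduced costs (7.2, 4.4), box minimizer x = (0.0, 0.0)
g(y_2) = b*y + (c1 - a1*y)*x1 + (c2 - a2*y)*x2 = 12*1.2 + 7.2*0.0 + 4.4*0.0 = 14.4 + 0.0 + 0.0 = 14.4


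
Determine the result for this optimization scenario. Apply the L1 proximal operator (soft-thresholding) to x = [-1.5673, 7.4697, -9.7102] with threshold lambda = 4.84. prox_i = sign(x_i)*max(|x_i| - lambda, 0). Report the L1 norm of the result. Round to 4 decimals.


Soft-thresholding with lambda = 4.84:
prox(-1.5673) = sign(-1.5673)*max(|-1.5673| - 4.84, 0) = 0.0
prox(7.4697) = sign(7.4697)*max(|7.4697| - 4.84, 0) = 2.6297
prox(-9.7102) = sign(-9.7102)*max(|-9.7102| - 4.84, 0) = -4.8702
prox(x) = [0.0, 2.6297, -4.8702]
||prox(x)||_1 = 0.0 + 2.6297 + 4.8702 = 7.4999


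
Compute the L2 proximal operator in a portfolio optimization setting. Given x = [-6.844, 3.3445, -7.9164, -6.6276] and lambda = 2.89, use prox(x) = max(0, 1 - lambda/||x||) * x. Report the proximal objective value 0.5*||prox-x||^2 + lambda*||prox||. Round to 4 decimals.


Step 1: Compute ||x||.
||x|| = 12.8305
Step 2: Compute scaling factor.
scale = max(0, 1 - 2.89/12.8305) = 0.7748
Step 3: prox(x) = [-5.3024, 2.5912, -6.1333, -5.1348]
||prox(x)|| = 9.9405
Step 4: Proximal objective.
0.5*||prox-x||^2 = 4.1761
lambda*||prox|| = 28.728
Total = 32.904


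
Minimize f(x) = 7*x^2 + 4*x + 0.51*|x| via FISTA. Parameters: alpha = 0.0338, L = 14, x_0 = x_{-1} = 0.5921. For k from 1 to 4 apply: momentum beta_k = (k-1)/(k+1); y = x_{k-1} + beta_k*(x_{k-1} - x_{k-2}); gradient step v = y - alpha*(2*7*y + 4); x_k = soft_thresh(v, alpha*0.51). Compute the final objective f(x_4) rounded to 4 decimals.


FISTA on f(x) = 7*x^2 + 4*x + 0.51*|x|
L = 14, alpha = 0.0338
Iteration 1: beta = 0.0, y = 0.5921 + 0.0*(0.5921 - 0.5921) = 0.5921
  grad(y) = 12.2894, v = y - alpha*grad = 0.1767
  prox(v) = soft_thresh(0.1767, 0.0172) = 0.1595
Iteration 2: beta = 0.3333, y = 0.1595 + 0.3333*(0.1595 - 0.5921) = 0.0153
  grad(y) = 4.2138, v = y - alpha*grad = -0.1272
  prox(v) = soft_thresh(-0.1272, 0.0172) = -0.1099
Iteration 3: beta = 0.5, y = -0.1099 + 0.5*(-0.1099 - 0.1595) = -0.2446
  grad(y) = 0.5754, v = y - alpha*grad = -0.2641
  prox(v) = soft_thresh(-0.2641, 0.0172) = -0.2468
Iteration 4: beta = 0.6, y = -0.2468 + 0.6*(-0.2468 + 0.1099) = -0.329
  grad(y) = -0.6056, v = y - alpha*grad = -0.3085
  prox(v) = soft_thresh(-0.3085, 0.0172) = -0.2913
f(x_4) = 7*(-0.2913)^2 + 4*(-0.2913) + 0.51*|-0.2913| = -0.4227


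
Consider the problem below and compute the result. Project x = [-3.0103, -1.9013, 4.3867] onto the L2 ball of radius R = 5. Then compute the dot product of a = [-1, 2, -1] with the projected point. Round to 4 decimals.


Step 1: Compute ||x|| (intermediates to 6 decimals).
||x|| = sqrt((-3.0103)^2 + (-1.9013)^2 + 4.3867^2) = 5.649777
Step 2: Project.
Since ||x|| > R, scale = R/||x|| = 5/5.649777 = 0.884991, proj(x) = scale * x
proj(x) = [-2.664088, -1.682633, 3.88219]
Step 3: Dot product.
a^T * proj(x) = -1*(-2.664088) + 2*(-1.682633) - 1*3.88219 = -4.5834


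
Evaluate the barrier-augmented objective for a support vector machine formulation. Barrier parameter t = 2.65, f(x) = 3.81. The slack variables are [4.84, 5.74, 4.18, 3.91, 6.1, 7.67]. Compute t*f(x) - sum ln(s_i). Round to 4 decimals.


Step 1: Compute log-barrier.
ln values: [1.5769, 1.7475, 1.4303, 1.3635, 1.8083, 2.0373]
phi = -(1.5769 + 1.7475 + 1.4303 + 1.3635 + 1.8083 + 2.0373) = -9.9638
Step 2: Compute augmented objective.
t*f(x) = 2.65*3.81 = 10.0965
Total = 10.0965 - 9.9638 = 0.1327


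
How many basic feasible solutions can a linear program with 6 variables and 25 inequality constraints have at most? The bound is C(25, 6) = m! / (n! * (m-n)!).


Each vertex corresponds to some choice of n active constraints out of m, so the number of vertices is at most C(m, n) = m! / (n!(m-n)!).
m = 25, n = 6
Numerator: 25 * 24 * 23 * 22 * 21 * 20
Denominator: 6! = 720
C(25, 6) = 177100


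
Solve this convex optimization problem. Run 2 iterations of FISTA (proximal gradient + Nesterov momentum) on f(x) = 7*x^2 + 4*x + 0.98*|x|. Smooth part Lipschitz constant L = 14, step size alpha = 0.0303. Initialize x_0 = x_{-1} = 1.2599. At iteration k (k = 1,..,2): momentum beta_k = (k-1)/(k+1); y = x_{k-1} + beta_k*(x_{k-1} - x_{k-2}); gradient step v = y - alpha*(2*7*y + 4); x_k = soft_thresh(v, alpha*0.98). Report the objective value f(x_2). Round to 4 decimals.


FISTA on f(x) = 7*x^2 + 4*x + 0.98*|x|
L = 14, alpha = 0.0303
Iteration 1: beta = 0.0, y = 1.2599 + 0.0*(1.2599 - 1.2599) = 1.2599
  grad(y) = 21.6386, v = y - alpha*grad = 0.6043
  prox(v) = soft_thresh(0.6043, 0.0297) = 0.5746
Iteration 2: beta = 0.3333, y = 0.5746 + 0.3333*(0.5746 - 1.2599) = 0.3461
  grad(y) = 8.8455, v = y - alpha*grad = 0.0781
  prox(v) = soft_thresh(0.0781, 0.0297) = 0.0484
f(x_2) = 7*0.0484^2 + 4*0.0484 + 0.98*|0.0484| = 0.2574


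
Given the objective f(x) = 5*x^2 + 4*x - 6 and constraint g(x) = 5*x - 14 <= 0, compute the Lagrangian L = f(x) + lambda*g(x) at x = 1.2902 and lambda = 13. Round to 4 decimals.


Step 1: Evaluate f(x).
f(1.2902) = 5*1.2902^2 + 4*1.2902 - 6 = 7.4839
Step 2: Evaluate g(x).
g(1.2902) = 5*1.2902 - 14 = -7.549
Step 3: Compute Lagrangian.
L = 7.4839 + 13*-7.549 = -90.6531


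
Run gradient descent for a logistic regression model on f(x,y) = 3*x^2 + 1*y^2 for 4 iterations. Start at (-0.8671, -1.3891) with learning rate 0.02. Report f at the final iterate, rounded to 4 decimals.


Gradient descent on f(x,y) = 3*x^2 + 1*y^2.
Starting point: (-0.8671, -1.3891), alpha = 0.02
Step 1: grad_x = 2*3*-0.8671 = -5.2026, grad_y = 2*1*-1.3891 = -2.7782
  x_1 = -0.8671 - 0.02*-5.2026 = -0.763
  y_1 = -1.3891 - 0.02*-2.7782 = -1.3335
Step 2: grad_x = 2*3*-0.763 = -4.5783, grad_y = 2*1*-1.3335 = -2.6671
  x_2 = -0.763 - 0.02*-4.5783 = -0.6715
  y_2 = -1.3335 - 0.02*-2.6671 = -1.2802
Step 3: grad_x = 2*3*-0.6715 = -4.0289, grad_y = 2*1*-1.2802 = -2.5604
  x_3 = -0.6715 - 0.02*-4.0289 = -0.5909
  y_3 = -1.2802 - 0.02*-2.5604 = -1.229
Step 4: grad_x = 2*3*-0.5909 = -3.5454, grad_y = 2*1*-1.229 = -2.458
  x_4 = -0.5909 - 0.02*-3.5454 = -0.52
  y_4 = -1.229 - 0.02*-2.458 = -1.1798
f(-0.52, -1.1798) = 3*(-0.52)^2 + 1*(-1.1798)^2 = 2.2032


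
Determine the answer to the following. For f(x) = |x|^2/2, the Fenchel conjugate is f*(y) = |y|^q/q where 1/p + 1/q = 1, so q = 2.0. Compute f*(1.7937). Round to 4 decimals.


The conjugate exponent q satisfies 1/p + 1/q = 1.
p = 2, so q = 2/(2 - 1) = 2.0
|y|^q = 1.7937^2.0 = 3.2174
f*(1.7937) = 3.2174 / 2.0 = 1.6087


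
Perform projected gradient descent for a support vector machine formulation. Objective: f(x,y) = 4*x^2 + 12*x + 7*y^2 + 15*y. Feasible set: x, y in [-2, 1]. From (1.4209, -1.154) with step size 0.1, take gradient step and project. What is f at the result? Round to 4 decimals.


Step 1: Compute gradient at (1.4209, -1.154).
grad_x = 2*4*1.4209 + 12 = 23.3672
grad_y = 2*7*-1.154 + 15 = -1.156
Step 2: Gradient step.
x_raw = 1.4209 - 0.1*23.3672 = -0.9158
y_raw = -1.154 - 0.1*-1.156 = -1.0384
Step 3: Project onto [-2, 1].
x_proj = clip(-0.9158) = -0.9158
y_proj = clip(-1.0384) = -1.0384
Step 4: Evaluate f.
f(-0.9158, -1.0384) = -15.663


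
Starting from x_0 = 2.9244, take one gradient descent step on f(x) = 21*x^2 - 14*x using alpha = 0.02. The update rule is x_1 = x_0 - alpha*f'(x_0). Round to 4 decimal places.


We compute the gradient at x_0 and apply the update.
f'(x) = 42*x - 14
f'(2.9244) = 42*2.9244 - 14 = 108.8248
x_1 = 2.9244 - 0.02*108.8248 = 0.7479


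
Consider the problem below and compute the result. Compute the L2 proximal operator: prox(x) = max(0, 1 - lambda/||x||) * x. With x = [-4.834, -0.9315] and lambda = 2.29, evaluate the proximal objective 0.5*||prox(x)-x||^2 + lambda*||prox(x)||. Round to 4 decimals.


Step 1: Compute ||x||.
||x|| = 4.9229
Step 2: Compute scaling factor.
scale = max(0, 1 - 2.29/4.9229) = 0.5348
Step 3: prox(x) = [-2.5854, -0.4982]
||prox(x)|| = 2.6329
Step 4: Proximal objective.
0.5*||prox-x||^2 = 2.6221
lambda*||prox|| = 6.0293
Total = 8.6515


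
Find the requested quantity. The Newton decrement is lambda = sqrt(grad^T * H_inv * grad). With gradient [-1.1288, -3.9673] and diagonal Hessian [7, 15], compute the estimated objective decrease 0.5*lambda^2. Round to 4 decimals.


Step 1: H is diagonal, so H^(-1) * g = [-0.1613, -0.2645].
Step 2: g^T H^(-1) g = sum_i g_i^2 / H_ii
  = (-1.1288)^2/7 + (-3.9673)^2/15
  = 0.182 + 1.0493 = 1.2313
Step 3: Objective decrease = 0.5 * g^T H^(-1) g = 0.6157


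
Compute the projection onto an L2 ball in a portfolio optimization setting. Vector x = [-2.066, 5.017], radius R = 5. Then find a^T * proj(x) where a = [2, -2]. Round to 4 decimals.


Step 1: Compute ||x|| (intermediates to 6 decimals).
||x|| = sqrt((-2.066)^2 + 5.017^2) = 5.425739
Step 2: Project.
Since ||x|| > R, scale = R/||x|| = 5/5.425739 = 0.921533, proj(x) = scale * x
proj(x) = [-1.903887, 4.623331]
Step 3: Dot product.
a^T * proj(x) = 2*(-1.903887) - 2*4.623331 = -13.0544


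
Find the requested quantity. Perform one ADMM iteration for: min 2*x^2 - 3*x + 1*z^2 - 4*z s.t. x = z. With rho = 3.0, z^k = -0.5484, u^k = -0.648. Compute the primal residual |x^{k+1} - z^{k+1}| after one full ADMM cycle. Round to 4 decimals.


ADMM iteration with rho = 3.0, z^k = -0.5484, u^k = -0.648
Step 1: x-update.
Minimize 2*x^2 - 3*x + (3.0/2)*(x + 0.5484 - 0.648)^2
FOC: (2*2 + 3.0)*x = 3 + 3.0*(-0.5484 + 0.648)
x^{k+1} = 0.4713
Step 2: z-update.
Minimize 1*z^2 - 4*z + (3.0/2)*(0.4713 - z - 0.648)^2
FOC: (2*1 + 3.0)*z = 4 + 3.0*(0.4713 - 0.648)
z^{k+1} = 0.694
Step 3: u-update.
u^{k+1} = -0.648 + 0.4713 - 0.694 = -0.8707
Step 4: Primal residual = |0.4713 - 0.694| = 0.2227


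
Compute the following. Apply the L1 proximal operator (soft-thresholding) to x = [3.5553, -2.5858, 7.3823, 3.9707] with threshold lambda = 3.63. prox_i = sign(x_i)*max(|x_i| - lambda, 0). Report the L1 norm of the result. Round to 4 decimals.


Soft-thresholding with lambda = 3.63:
prox(3.5553) = sign(3.5553)*max(|3.5553| - 3.63, 0) = 0.0
prox(-2.5858) = sign(-2.5858)*max(|-2.5858| - 3.63, 0) = 0.0
prox(7.3823) = sign(7.3823)*max(|7.3823| - 3.63, 0) = 3.7523
prox(3.9707) = sign(3.9707)*max(|3.9707| - 3.63, 0) = 0.3407
prox(x) = [0.0, 0.0, 3.7523, 0.3407]
||prox(x)||_1 = 0.0 + 0.0 + 3.7523 + 0.3407 = 4.093


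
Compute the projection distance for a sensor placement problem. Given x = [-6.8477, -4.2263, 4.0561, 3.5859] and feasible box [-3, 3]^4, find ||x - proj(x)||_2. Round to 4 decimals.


Project each component onto [-3, 3].
clip(-6.8477) = -3.0, clip(-4.2263) = -3.0, clip(4.0561) = 3.0, clip(3.5859) = 3.0
Projection = [-3.0, -3.0, 3.0, 3.0]
Squared diffs: [14.8048, 1.5038, 1.1153, 0.3433]
Distance = sqrt(17.7672) = 4.2151


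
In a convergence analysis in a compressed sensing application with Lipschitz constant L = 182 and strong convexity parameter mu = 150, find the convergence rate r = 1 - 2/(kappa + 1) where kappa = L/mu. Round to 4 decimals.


Step 1: Compute the condition number.
kappa = L/mu = 182/150 = 1.2133
Step 2: Compute the convergence rate.
r = 1 - 2/(kappa + 1) = 1 - 2*mu/(L + mu) = (L - mu)/(L + mu) = 32/332 = 0.0964


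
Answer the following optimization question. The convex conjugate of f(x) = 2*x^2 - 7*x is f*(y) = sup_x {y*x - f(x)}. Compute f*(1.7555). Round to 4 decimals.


f*(y) = sup_x {y*x - a*x^2 - b*x} = sup_x {(y-b)*x - a*x^2}
FOC: (y - b) - 2a*x = 0 => x* = (y - b)/(2a)
x* = (1.7555 + 7)/(2*2) = 2.1889
f*(1.7555) = (y-b)^2/(4a) = (1.7555 + 7)^2/(4*2)
= 76.6588/8 = 9.5823


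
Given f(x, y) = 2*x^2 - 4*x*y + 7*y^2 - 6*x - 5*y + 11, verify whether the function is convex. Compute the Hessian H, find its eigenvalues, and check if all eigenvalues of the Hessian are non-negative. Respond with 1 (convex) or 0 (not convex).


The Hessian of f(x,y) = 2*x^2 - 4*x*y + 7*y^2 - 6*x - 5*y + 11 is:
H = [[4, -4], [-4, 14]]
Trace = 4 + 14 = 18
Determinant = 4*14 - (-4)^2 = 40
Discriminant = (18)^2 - 4*40 = 164.0
Eigenvalues: lambda_1 = 2.5969, lambda_2 = 15.4031
The function is convex.

1


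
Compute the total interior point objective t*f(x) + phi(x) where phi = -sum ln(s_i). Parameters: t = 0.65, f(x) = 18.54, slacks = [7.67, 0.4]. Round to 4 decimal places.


Step 1: Compute log-barrier.
ln values: [2.0373, -0.9163]
phi = -(2.0373 - 0.9163) = -1.121
Step 2: Compute augmented objective.
t*f(x) = 0.65*18.54 = 12.051
Total = 12.051 - 1.121 = 10.93


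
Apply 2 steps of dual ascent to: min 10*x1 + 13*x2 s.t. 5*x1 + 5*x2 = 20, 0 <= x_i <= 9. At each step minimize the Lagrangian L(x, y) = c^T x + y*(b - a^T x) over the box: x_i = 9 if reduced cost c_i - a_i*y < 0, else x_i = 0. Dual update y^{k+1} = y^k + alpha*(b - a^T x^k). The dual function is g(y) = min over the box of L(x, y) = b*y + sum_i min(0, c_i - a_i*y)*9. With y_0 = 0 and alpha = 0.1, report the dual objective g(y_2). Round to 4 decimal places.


Dual ascent for LP: min 10*x1 + 13*x2, 5*x1 + 5*x2 = 20, 0 <= x_i <= 9
Step 1: y^k = 0.0, reduced costs: (10.0, 13.0)
  x^k = (0.0, 0.0), subgradient = b - a^T x = 20.0
  y^{k+1} = 0.0 + 0.1*20.0 = 2.0
Step 2: y^k = 2.0, reduced costs: (0.0, 3.0)
  x^k = (0.0, 0.0), subgradient = b - a^T x = 20.0
  y^{k+1} = 2.0 + 0.1*20.0 = 4.0
Dual objective at y_2 = 4.0: reduced costs (-10.0, -7.0), box minimizer x = (9.0, 9.0)
g(y_2) = b*y + (c1 - a1*y)*x1 + (c2 - a2*y)*x2 = 20*4.0 + (-10.0)*9.0 + (-7.0)*9.0 = 80.0 - 90.0 - 63.0 = -73.0


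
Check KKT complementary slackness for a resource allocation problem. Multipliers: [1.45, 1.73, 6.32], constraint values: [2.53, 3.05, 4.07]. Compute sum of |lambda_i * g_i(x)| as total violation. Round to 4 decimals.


KKT complementary slackness check:
lambda_1 * g_1 = 1.45 * 2.53 = 3.6685
lambda_2 * g_2 = 1.73 * 3.05 = 5.2765
lambda_3 * g_3 = 6.32 * 4.07 = 25.7224
Total violation = 3.6685 + 5.2765 + 25.7224 = 34.6674


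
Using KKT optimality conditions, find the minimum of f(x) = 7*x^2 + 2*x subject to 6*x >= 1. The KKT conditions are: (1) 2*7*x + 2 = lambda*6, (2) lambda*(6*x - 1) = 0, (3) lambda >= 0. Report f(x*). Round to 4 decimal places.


Step 1: Try lambda = 0 (constraint inactive).
x_unc = -2/(2*7) = -0.1429
Check: 6*-0.1429 = -0.8574 < 1 -- violated!
Step 2: Constraint must be active: 6*x = 1
x* = 1/6 = 0.1667 (rounded; the exact value 1/6 is used below)
lambda = (2*7*(1/6) + 2)/6 = 0.7222
Step 3: Compute optimal value.
f(x*) = 7*(1/6)^2 + 2*(1/6) = 0.5278


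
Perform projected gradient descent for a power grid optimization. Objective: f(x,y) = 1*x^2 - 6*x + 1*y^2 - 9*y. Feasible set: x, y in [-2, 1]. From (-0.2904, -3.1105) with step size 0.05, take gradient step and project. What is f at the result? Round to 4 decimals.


Step 1: Compute gradient at (-0.2904, -3.1105).
grad_x = 2*1*-0.2904 - 6 = -6.5808
grad_y = 2*1*-3.1105 - 9 = -15.221
Step 2: Gradient step.
x_raw = -0.2904 - 0.05*-6.5808 = 0.0386
y_raw = -3.1105 - 0.05*-15.221 = -2.3495
Step 3: Project onto [-2, 1].
x_proj = clip(0.0386) = 0.0386
y_proj = clip(-2.3495) = -2.0
Step 4: Evaluate f.
f(0.0386, -2.0) = 21.7697


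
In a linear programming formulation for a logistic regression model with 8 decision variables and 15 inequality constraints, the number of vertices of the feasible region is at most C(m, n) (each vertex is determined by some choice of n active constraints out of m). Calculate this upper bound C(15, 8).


Each vertex corresponds to some choice of n active constraints out of m, so the number of vertices is at most C(m, n) = m! / (n!(m-n)!).
m = 15, n = 8
Numerator: 15 * 14 * 13 * 12 * 11 * 10 * 9 * 8
Denominator: 8! = 40320
C(15, 8) = 6435


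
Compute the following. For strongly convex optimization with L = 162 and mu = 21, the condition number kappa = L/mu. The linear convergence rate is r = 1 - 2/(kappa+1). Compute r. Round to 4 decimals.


Step 1: Compute the condition number.
kappa = L/mu = 162/21 = 7.7143
Step 2: Compute the convergence rate.
r = 1 - 2/(kappa + 1) = 1 - 2*mu/(L + mu) = (L - mu)/(L + mu) = 141/183 = 0.7705


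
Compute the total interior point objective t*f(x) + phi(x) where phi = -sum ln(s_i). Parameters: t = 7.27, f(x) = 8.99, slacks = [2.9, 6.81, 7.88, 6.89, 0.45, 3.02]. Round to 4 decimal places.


Step 1: Compute log-barrier.
ln values: [1.0647, 1.9184, 2.0643, 1.9301, -0.7985, 1.1053]
phi = -(1.0647 + 1.9184 + 2.0643 + 1.9301 - 0.7985 + 1.1053) = -7.2843
Step 2: Compute augmented objective.
t*f(x) = 7.27*8.99 = 65.3573
Total = 65.3573 - 7.2843 = 58.073


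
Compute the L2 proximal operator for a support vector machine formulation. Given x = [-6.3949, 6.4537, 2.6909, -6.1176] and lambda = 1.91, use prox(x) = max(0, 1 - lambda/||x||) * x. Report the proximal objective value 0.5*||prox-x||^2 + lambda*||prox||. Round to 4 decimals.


Step 1: Compute ||x||.
||x|| = 11.2788
Step 2: Compute scaling factor.
scale = max(0, 1 - 1.91/11.2788) = 0.8307
Step 3: prox(x) = [-5.312, 5.3608, 2.2352, -5.0816]
||prox(x)|| = 9.3688
Step 4: Proximal objective.
0.5*||prox-x||^2 = 1.8241
lambda*||prox|| = 17.8944
Total = 19.7184


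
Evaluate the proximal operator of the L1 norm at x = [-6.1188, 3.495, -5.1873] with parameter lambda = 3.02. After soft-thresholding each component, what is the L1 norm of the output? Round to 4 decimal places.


Soft-thresholding with lambda = 3.02:
prox(-6.1188) = sign(-6.1188)*max(|-6.1188| - 3.02, 0) = -3.0988
prox(3.495) = sign(3.495)*max(|3.495| - 3.02, 0) = 0.475
prox(-5.1873) = sign(-5.1873)*max(|-5.1873| - 3.02, 0) = -2.1673
prox(x) = [-3.0988, 0.475, -2.1673]
||prox(x)||_1 = 3.0988 + 0.475 + 2.1673 = 5.7411


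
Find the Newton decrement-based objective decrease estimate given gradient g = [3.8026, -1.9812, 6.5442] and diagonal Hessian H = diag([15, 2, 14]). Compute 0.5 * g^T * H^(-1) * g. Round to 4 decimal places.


Step 1: H is diagonal, so H^(-1) * g = [0.2535, -0.9906, 0.4674].
Step 2: g^T H^(-1) g = sum_i g_i^2 / H_ii
  = (3.8026)^2/15 + (-1.9812)^2/2 + (6.5442)^2/14
  = 0.964 + 1.9626 + 3.059 = 5.9856
Step 3: Objective decrease = 0.5 * g^T H^(-1) g = 2.9928


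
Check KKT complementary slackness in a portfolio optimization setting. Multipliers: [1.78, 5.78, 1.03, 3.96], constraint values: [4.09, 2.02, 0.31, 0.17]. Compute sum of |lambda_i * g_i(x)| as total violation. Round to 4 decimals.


KKT complementary slackness check:
lambda_1 * g_1 = 1.78 * 4.09 = 7.2802
lambda_2 * g_2 = 5.78 * 2.02 = 11.6756
lambda_3 * g_3 = 1.03 * 0.31 = 0.3193
lambda_4 * g_4 = 3.96 * 0.17 = 0.6732
Total violation = 7.2802 + 11.6756 + 0.3193 + 0.6732 = 19.9483


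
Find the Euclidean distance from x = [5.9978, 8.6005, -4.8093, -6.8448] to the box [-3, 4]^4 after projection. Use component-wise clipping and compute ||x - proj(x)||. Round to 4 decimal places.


Project each component onto [-3, 4].
clip(5.9978) = 4.0, clip(8.6005) = 4.0, clip(-4.8093) = -3.0, clip(-6.8448) = -3.0
Projection = [4.0, 4.0, -3.0, -3.0]
Squared diffs: [3.9912, 21.1646, 3.2736, 14.7825]
Distance = sqrt(43.2119) = 6.5736


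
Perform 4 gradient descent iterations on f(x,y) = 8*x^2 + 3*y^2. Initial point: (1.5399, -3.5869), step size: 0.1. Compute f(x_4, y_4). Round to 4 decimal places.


Gradient descent on f(x,y) = 8*x^2 + 3*y^2.
Starting point: (1.5399, -3.5869), alpha = 0.1
Step 1: grad_x = 2*8*1.5399 = 24.6384, grad_y = 2*3*-3.5869 = -21.5214
  x_1 = 1.5399 - 0.1*24.6384 = -0.9239
  y_1 = -3.5869 - 0.1*-21.5214 = -1.4348
Step 2: grad_x = 2*8*-0.9239 = -14.783, grad_y = 2*3*-1.4348 = -8.6086
  x_2 = -0.9239 - 0.1*-14.783 = 0.5544
  y_2 = -1.4348 - 0.1*-8.6086 = -0.5739
Step 3: grad_x = 2*8*0.5544 = 8.8698, grad_y = 2*3*-0.5739 = -3.4434
  x_3 = 0.5544 - 0.1*8.8698 = -0.3326
  y_3 = -0.5739 - 0.1*-3.4434 = -0.2296
Step 4: grad_x = 2*8*-0.3326 = -5.3219, grad_y = 2*3*-0.2296 = -1.3774
  x_4 = -0.3326 - 0.1*-5.3219 = 0.1996
  y_4 = -0.2296 - 0.1*-1.3774 = -0.0918
f(0.1996, -0.0918) = 8*0.1996^2 + 3*(-0.0918)^2 = 0.3439


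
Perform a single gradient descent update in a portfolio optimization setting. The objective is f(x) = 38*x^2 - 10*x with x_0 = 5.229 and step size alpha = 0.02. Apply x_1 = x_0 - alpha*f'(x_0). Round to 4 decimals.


We compute the gradient at x_0 and apply the update.
f'(x) = 76*x - 10
f'(5.229) = 76*5.229 - 10 = 387.404
x_1 = 5.229 - 0.02*387.404 = -2.5191


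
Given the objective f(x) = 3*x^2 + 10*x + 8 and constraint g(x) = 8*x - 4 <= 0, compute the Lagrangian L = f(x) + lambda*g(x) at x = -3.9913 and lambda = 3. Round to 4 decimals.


Step 1: Evaluate f(x).
f(-3.9913) = 3*(-3.9913)^2 + 10*(-3.9913) + 8 = 15.8784
Step 2: Evaluate g(x).
g(-3.9913) = 8*-3.9913 - 4 = -35.9304
Step 3: Compute Lagrangian.
L = 15.8784 + 3*-35.9304 = -91.9128


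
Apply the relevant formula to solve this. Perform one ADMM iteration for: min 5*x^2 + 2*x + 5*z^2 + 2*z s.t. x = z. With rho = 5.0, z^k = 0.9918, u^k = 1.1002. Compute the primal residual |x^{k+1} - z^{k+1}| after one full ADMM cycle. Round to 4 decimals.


ADMM iteration with rho = 5.0, z^k = 0.9918, u^k = 1.1002
Step 1: x-update.
Minimize 5*x^2 + 2*x + (5.0/2)*(x - 0.9918 + 1.1002)^2
FOC: (2*5 + 5.0)*x = -2 + 5.0*(0.9918 - 1.1002)
x^{k+1} = -0.1695
Step 2: z-update.
Minimize 5*z^2 + 2*z + (5.0/2)*(-0.1695 - z + 1.1002)^2
FOC: (2*5 + 5.0)*z = -2 + 5.0*(-0.1695 + 1.1002)
z^{k+1} = 0.1769
Step 3: u-update.
u^{k+1} = 1.1002 - 0.1695 - 0.1769 = 0.7538
Step 4: Primal residual = |-0.1695 - 0.1769| = 0.3464


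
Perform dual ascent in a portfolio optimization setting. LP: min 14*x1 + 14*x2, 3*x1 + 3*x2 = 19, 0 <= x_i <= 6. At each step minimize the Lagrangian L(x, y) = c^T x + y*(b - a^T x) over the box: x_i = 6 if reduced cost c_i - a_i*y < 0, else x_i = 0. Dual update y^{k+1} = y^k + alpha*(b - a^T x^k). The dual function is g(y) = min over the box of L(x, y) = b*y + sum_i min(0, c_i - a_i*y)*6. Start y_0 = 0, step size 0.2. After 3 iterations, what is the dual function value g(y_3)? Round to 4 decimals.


Dual ascent for LP: min 14*x1 + 14*x2, 3*x1 + 3*x2 = 19, 0 <= x_i <= 6
Step 1: y^k = 0.0, reduced costs: (14.0, 14.0)
  x^k = (0.0, 0.0), subgradient = b - a^T x = 19.0
  y^{k+1} = 0.0 + 0.2*19.0 = 3.8
Step 2: y^k = 3.8, reduced costs: (2.6, 2.6)
  x^k = (0.0, 0.0), subgradient = b - a^T x = 19.0
  y^{k+1} = 3.8 + 0.2*19.0 = 7.6
Step 3: y^k = 7.6, reduced costs: (-8.8, -8.8)
  x^k = (6.0, 6.0), subgradient = b - a^T x = -17.0
  y^{k+1} = 7.6 + 0.2*-17.0 = 4.2
Dual objective at y_3 = 4.2: reduced costs (1.4, 1.4), box minimizer x = (0.0, 0.0)
g(y_3) = b*y + (c1 - a1*y)*x1 + (c2 - a2*y)*x2 = 19*4.2 + 1.4*0.0 + 1.4*0.0 = 79.8 + 0.0 + 0.0 = 79.8


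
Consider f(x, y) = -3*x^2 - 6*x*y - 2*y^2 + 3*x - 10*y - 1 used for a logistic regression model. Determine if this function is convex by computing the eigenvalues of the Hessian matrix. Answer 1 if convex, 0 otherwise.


The Hessian of f(x,y) = -3*x^2 - 6*x*y - 2*y^2 + 3*x - 10*y - 1 is:
H = [[-6, -6], [-6, -4]]
Trace = -6 - 4 = -10
Determinant = -6*-4 - (-6)^2 = -12
Discriminant = (-10)^2 - 4*-12 = 148.0
Eigenvalues: lambda_1 = -11.0828, lambda_2 = 1.0828
The function is not convex.

0


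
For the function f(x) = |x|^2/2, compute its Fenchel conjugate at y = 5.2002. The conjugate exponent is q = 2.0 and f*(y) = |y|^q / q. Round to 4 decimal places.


The conjugate exponent q satisfies 1/p + 1/q = 1.
p = 2, so q = 2/(2 - 1) = 2.0
|y|^q = 5.2002^2.0 = 27.0421
f*(5.2002) = 27.0421 / 2.0 = 13.521


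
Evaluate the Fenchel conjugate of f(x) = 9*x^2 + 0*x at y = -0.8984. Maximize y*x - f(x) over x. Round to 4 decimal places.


f*(y) = sup_x {y*x - a*x^2 - b*x} = sup_x {(y-b)*x - a*x^2}
FOC: (y - b) - 2a*x = 0 => x* = (y - b)/(2a)
x* = (-0.8984 - 0)/(2*9) = -0.0499
f*(-0.8984) = (y-b)^2/(4a) = (-0.8984 - 0)^2/(4*9)
= 0.8071/36 = 0.0224


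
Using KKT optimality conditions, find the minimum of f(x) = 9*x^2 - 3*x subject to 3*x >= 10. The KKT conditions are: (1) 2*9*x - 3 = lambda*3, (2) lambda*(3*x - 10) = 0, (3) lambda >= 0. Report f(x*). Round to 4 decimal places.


Step 1: Try lambda = 0 (constraint inactive).
x_unc = 3/(2*9) = 0.1667
Check: 3*0.1667 = 0.5001 < 10 -- violated!
Step 2: Constraint must be active: 3*x = 10
x* = 10/3 = 3.3333 (rounded; the exact value 10/3 is used below)
lambda = (2*9*(10/3) - 3)/3 = 19.0
Step 3: Compute optimal value.
f(x*) = 9*(10/3)^2 - 3*(10/3) = 90.0


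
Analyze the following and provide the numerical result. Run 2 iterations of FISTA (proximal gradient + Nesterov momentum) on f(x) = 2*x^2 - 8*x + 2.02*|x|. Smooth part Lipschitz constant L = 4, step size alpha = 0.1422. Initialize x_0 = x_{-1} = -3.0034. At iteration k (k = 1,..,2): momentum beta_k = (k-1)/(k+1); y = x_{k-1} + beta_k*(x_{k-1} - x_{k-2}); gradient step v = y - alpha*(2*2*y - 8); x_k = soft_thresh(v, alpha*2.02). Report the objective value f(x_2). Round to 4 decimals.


FISTA on f(x) = 2*x^2 - 8*x + 2.02*|x|
L = 4, alpha = 0.1422
Iteration 1: beta = 0.0, y = -3.0034 + 0.0*(-3.0034 + 3.0034) = -3.0034
  grad(y) = -20.0136, v = y - alpha*grad = -0.1575
  prox(v) = soft_thresh(-0.1575, 0.2872) = 0.0
Iteration 2: beta = 0.3333, y = 0.0 + 0.3333*(0.0 + 3.0034) = 1.0011
  grad(y) = -3.9955, v = y - alpha*grad = 1.5693
  prox(v) = soft_thresh(1.5693, 0.2872) = 1.282
f(x_2) = 2*1.282^2 - 8*1.282 + 2.02*|1.282| = -4.3794
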